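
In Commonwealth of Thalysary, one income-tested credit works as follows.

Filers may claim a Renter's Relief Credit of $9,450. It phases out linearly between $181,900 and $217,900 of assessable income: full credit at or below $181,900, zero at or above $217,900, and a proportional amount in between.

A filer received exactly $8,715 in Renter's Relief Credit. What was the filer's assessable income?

$8,715 is 8,715/9,450 of the full $9,450, so 735/9,450 of the $36,000 range has been used: income = $181,900 + $36,000 × 735/9,450 = $184,700.

$184,700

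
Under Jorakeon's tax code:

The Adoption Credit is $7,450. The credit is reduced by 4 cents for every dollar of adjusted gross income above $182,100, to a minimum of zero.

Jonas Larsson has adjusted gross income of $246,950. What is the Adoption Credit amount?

$4,856

Adoption Credit: 4% of the $64,850 excess over $182,100 is $2,594; credit = $7,450 − $2,594 = $4,856.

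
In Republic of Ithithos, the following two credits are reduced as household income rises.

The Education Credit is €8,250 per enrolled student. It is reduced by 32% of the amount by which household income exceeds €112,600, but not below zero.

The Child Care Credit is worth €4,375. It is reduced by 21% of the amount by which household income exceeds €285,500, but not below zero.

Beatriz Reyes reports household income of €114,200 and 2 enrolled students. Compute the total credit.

Education Credit: base = 2 × €8,250 = €16,500. 32% of the €1,600 excess over €112,600 is €512; credit = €16,500 − €512 = €15,988.
Child Care Credit: €114,200 is at or below the €285,500 threshold, so the full €4,375 applies.
Total: €15,988 + €4,375 = €20,363.

€20,363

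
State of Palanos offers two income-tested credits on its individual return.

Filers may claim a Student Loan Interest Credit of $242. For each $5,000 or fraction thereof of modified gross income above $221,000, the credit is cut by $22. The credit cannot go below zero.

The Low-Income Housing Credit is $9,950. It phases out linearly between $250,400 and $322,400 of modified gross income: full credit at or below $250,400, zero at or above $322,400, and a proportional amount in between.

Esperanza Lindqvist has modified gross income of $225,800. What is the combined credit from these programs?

Student Loan Interest Credit: income exceeds $221,000 by $4,800, which is 1 full-or-partial $5,000 increment; reduction = 1 × $22 = $22, leaving $220.
Low-Income Housing Credit: $225,800 is at or below the $250,400 threshold, so the full $9,950 applies.
Total: $220 + $9,950 = $10,170.

$10,170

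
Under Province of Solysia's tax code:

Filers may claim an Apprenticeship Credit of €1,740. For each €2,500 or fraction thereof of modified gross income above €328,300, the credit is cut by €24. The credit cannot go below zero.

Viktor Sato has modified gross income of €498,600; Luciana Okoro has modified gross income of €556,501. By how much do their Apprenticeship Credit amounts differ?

€84

Viktor (€498,600): Apprenticeship Credit: income exceeds €328,300 by €170,300, which is 69 full-or-partial €2,500 increments; reduction = 69 × €24 = €1,656, leaving €84.
Luciana (€556,501): Apprenticeship Credit: income exceeds €328,300 by €228,201 → 92 increments × €24 = €2,208 ≥ base, so the credit is €0.
Difference: |€84 − €0| = €84.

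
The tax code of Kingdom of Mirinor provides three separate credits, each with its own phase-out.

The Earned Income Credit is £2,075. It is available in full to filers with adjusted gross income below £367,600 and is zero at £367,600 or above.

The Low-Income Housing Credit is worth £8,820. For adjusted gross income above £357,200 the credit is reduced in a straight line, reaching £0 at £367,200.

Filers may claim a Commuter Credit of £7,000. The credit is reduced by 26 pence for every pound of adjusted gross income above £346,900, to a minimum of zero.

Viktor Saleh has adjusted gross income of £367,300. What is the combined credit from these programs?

Earned Income Credit: £367,300 is below the £367,600 cutoff, so the full £2,075 applies.
Low-Income Housing Credit: £367,300 is at or above £367,200, so the credit is £0.
Commuter Credit: 26% of the £20,400 excess over £346,900 is £5,304; credit = £7,000 − £5,304 = £1,696.
Total: £2,075 + £0 + £1,696 = £3,771.

£3,771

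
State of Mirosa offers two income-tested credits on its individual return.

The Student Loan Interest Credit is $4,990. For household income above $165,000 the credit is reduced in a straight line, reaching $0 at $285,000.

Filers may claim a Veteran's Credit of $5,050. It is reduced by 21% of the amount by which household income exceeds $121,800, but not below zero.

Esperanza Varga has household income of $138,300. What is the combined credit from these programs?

Student Loan Interest Credit: $138,300 is at or below the $165,000 threshold, so the full $4,990 applies.
Veteran's Credit: 21% of the $16,500 excess over $121,800 is $3,465; credit = $5,050 − $3,465 = $1,585.
Total: $4,990 + $1,585 = $6,575.

$6,575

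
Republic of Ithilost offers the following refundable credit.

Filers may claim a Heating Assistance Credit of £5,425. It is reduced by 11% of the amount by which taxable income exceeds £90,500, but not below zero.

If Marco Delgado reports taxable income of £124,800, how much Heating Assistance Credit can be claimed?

£1,652

Heating Assistance Credit: 11% of the £34,300 excess over £90,500 is £3,773; credit = £5,425 − £3,773 = £1,652.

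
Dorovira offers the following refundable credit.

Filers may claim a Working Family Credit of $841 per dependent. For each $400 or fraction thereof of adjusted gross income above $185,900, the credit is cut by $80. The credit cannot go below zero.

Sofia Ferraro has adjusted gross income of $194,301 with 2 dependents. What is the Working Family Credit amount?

$0

Working Family Credit: base = 2 × $841 = $1,682. income exceeds $185,900 by $8,401 → 22 increments × $80 = $1,760 ≥ base, so the credit is $0.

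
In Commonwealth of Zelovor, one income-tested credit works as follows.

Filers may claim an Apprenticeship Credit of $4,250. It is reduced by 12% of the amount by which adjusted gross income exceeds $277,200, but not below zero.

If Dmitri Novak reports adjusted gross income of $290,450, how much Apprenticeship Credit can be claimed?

Apprenticeship Credit: 12% of the $13,250 excess over $277,200 is $1,590; credit = $4,250 − $1,590 = $2,660.

$2,660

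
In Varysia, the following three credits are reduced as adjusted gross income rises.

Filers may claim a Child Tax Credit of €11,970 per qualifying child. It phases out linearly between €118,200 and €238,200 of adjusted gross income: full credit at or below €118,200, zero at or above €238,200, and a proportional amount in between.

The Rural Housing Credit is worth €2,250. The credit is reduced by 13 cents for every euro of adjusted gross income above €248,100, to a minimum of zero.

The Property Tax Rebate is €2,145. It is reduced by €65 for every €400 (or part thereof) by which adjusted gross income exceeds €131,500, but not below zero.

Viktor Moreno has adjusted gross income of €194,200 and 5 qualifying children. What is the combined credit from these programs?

€24,195

Child Tax Credit: base = 5 × €11,970 = €59,850. €194,200 is €76,000 into a €120,000 phase-out range, leaving 44,000/120,000 of the credit: €59,850 × 44,000/120,000 = €21,945.
Rural Housing Credit: €194,200 is at or below the €248,100 threshold, so the full €2,250 applies.
Property Tax Rebate: income exceeds €131,500 by €62,700 → 157 increments × €65 = €10,205 ≥ base, so the credit is €0.
Total: €21,945 + €2,250 + €0 = €24,195.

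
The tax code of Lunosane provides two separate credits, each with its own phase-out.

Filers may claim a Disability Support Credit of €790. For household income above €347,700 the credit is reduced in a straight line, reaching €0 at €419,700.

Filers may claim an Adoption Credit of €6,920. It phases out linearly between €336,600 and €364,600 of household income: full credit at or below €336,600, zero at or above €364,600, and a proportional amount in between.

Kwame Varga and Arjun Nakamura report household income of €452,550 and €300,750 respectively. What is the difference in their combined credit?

Kwame (€452,550): Disability Support Credit: €452,550 is at or above €419,700, so the credit is €0. Adoption Credit: €452,550 is at or above €364,600, so the credit is €0. total €0 + €0 = €0
Arjun (€300,750): Disability Support Credit: €300,750 is at or below the €347,700 threshold, so the full €790 applies. Adoption Credit: €300,750 is at or below the €336,600 threshold, so the full €6,920 applies. total €790 + €6,920 = €7,710
Difference: |€0 − €7,710| = €7,710.

€7,710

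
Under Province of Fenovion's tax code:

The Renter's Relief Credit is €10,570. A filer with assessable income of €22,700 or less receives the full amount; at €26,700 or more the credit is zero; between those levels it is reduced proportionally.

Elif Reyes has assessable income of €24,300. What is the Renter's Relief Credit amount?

Renter's Relief Credit: €24,300 is €1,600 into a €4,000 phase-out range, leaving 2,400/4,000 of the credit: €10,570 × 2,400/4,000 = €6,342.

€6,342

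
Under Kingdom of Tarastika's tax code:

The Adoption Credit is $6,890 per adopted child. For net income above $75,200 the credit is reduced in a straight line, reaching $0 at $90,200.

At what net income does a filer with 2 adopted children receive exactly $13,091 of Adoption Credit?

Full credit = 2 × $6,890 = $13,780.
$13,091 is 13,091/13,780 of the full $13,780, so 689/13,780 of the $15,000 range has been used: income = $75,200 + $15,000 × 689/13,780 = $75,950.

$75,950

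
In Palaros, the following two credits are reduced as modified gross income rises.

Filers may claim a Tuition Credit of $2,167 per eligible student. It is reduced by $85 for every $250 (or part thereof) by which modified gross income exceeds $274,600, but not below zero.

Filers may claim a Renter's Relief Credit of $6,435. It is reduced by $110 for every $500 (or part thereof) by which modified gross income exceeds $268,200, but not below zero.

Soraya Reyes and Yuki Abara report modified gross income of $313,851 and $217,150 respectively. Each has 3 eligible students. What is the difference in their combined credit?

Soraya ($313,851): Tuition Credit: base = 3 × $2,167 = $6,501. income exceeds $274,600 by $39,251 → 158 increments × $85 = $13,430 ≥ base, so the credit is $0. Renter's Relief Credit: income exceeds $268,200 by $45,651 → 92 increments × $110 = $10,120 ≥ base, so the credit is $0. total $0 + $0 = $0
Yuki ($217,150): Tuition Credit: base = 3 × $2,167 = $6,501. $217,150 is at or below the $274,600 threshold, so the full $6,501 applies. Renter's Relief Credit: $217,150 is at or below the $268,200 threshold, so the full $6,435 applies. total $6,501 + $6,435 = $12,936
Difference: |$0 − $12,936| = $12,936.

$12,936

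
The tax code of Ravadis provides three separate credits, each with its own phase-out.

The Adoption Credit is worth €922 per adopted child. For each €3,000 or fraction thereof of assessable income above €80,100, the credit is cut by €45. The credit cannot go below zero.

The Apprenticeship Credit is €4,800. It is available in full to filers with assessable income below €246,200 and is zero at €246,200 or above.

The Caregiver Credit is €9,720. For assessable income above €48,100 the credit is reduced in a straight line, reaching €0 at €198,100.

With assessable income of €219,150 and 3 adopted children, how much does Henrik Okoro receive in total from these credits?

€5,451

Adoption Credit: base = 3 × €922 = €2,766. income exceeds €80,100 by €139,050, which is 47 full-or-partial €3,000 increments; reduction = 47 × €45 = €2,115, leaving €651.
Apprenticeship Credit: €219,150 is below the €246,200 cutoff, so the full €4,800 applies.
Caregiver Credit: €219,150 is at or above €198,100, so the credit is €0.
Total: €651 + €4,800 + €0 = €5,451.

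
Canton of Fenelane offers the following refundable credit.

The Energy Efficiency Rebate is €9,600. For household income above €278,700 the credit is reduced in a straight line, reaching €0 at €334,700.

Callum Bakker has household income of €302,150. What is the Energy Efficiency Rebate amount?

Energy Efficiency Rebate: €302,150 is €23,450 into a €56,000 phase-out range, leaving 32,550/56,000 of the credit: €9,600 × 32,550/56,000 = €5,580.

€5,580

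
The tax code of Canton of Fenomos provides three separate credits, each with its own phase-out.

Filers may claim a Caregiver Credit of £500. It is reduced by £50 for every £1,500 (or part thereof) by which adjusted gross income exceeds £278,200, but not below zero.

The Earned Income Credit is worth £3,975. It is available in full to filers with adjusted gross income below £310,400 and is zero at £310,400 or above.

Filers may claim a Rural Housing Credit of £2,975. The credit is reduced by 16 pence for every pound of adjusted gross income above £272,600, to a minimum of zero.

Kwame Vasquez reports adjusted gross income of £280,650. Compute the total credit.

£6,062

Caregiver Credit: income exceeds £278,200 by £2,450, which is 2 full-or-partial £1,500 increments; reduction = 2 × £50 = £100, leaving £400.
Earned Income Credit: £280,650 is below the £310,400 cutoff, so the full £3,975 applies.
Rural Housing Credit: 16% of the £8,050 excess over £272,600 is £1,288; credit = £2,975 − £1,288 = £1,687.
Total: £400 + £3,975 + £1,687 = £6,062.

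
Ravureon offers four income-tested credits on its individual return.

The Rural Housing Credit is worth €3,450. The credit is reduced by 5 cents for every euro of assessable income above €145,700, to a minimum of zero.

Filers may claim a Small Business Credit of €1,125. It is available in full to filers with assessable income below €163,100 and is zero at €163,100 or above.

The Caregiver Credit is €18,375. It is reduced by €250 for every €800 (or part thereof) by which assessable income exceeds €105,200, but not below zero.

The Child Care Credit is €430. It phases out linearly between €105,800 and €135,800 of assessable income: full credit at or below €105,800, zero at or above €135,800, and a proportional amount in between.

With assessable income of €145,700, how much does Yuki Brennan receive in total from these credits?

Rural Housing Credit: €145,700 is at or below the €145,700 threshold, so the full €3,450 applies.
Small Business Credit: €145,700 is below the €163,100 cutoff, so the full €1,125 applies.
Caregiver Credit: income exceeds €105,200 by €40,500, which is 51 full-or-partial €800 increments; reduction = 51 × €250 = €12,750, leaving €5,625.
Child Care Credit: €145,700 is at or above €135,800, so the credit is €0.
Total: €3,450 + €1,125 + €5,625 + €0 = €10,200.

€10,200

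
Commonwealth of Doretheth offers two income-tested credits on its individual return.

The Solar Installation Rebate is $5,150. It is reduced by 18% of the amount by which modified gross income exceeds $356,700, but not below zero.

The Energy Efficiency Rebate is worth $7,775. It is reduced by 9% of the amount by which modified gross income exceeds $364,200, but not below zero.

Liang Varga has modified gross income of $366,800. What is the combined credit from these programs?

Solar Installation Rebate: 18% of the $10,100 excess over $356,700 is $1,818; credit = $5,150 − $1,818 = $3,332.
Energy Efficiency Rebate: 9% of the $2,600 excess over $364,200 is $234; credit = $7,775 − $234 = $7,541.
Total: $3,332 + $7,541 = $10,873.

$10,873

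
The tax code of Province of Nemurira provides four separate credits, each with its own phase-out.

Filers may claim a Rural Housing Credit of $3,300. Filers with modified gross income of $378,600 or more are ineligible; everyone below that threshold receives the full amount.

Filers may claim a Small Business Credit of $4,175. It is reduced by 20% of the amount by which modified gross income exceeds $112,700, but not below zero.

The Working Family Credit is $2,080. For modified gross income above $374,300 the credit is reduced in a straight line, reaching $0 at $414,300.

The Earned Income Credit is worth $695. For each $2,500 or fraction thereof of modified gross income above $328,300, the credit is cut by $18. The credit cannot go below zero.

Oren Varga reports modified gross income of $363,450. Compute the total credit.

$5,805

Rural Housing Credit: $363,450 is below the $378,600 cutoff, so the full $3,300 applies.
Small Business Credit: 20% of the $250,750 excess over $112,700 is $50,150 ≥ base, so the credit is $0.
Working Family Credit: $363,450 is at or below the $374,300 threshold, so the full $2,080 applies.
Earned Income Credit: income exceeds $328,300 by $35,150, which is 15 full-or-partial $2,500 increments; reduction = 15 × $18 = $270, leaving $425.
Total: $3,300 + $0 + $2,080 + $425 = $5,805.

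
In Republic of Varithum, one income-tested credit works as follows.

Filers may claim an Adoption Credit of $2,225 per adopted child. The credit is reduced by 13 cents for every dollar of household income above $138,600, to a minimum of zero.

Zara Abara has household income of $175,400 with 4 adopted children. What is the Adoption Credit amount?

Adoption Credit: base = 4 × $2,225 = $8,900. 13% of the $36,800 excess over $138,600 is $4,784; credit = $8,900 − $4,784 = $4,116.

$4,116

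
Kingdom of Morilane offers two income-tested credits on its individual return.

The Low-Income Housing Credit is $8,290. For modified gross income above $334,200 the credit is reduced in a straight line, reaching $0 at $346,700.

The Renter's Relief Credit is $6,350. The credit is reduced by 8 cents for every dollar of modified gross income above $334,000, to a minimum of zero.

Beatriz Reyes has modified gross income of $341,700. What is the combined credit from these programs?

$9,050

Low-Income Housing Credit: $341,700 is $7,500 into a $12,500 phase-out range, leaving 5,000/12,500 of the credit: $8,290 × 5,000/12,500 = $3,316.
Renter's Relief Credit: 8% of the $7,700 excess over $334,000 is $616; credit = $6,350 − $616 = $5,734.
Total: $3,316 + $5,734 = $9,050.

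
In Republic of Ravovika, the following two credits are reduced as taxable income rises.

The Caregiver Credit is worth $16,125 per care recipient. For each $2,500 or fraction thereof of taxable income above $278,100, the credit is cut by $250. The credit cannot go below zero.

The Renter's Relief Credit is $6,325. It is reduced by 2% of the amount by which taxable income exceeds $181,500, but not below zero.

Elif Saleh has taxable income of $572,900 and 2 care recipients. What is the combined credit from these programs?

$2,750

Caregiver Credit: base = 2 × $16,125 = $32,250. income exceeds $278,100 by $294,800, which is 118 full-or-partial $2,500 increments; reduction = 118 × $250 = $29,500, leaving $2,750.
Renter's Relief Credit: 2% of the $391,400 excess over $181,500 is $7,828 ≥ base, so the credit is $0.
Total: $2,750 + $0 = $2,750.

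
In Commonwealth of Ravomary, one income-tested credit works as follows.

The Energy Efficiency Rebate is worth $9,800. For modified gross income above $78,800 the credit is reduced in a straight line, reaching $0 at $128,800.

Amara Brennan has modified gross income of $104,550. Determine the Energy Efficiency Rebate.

$4,753

Energy Efficiency Rebate: $104,550 is $25,750 into a $50,000 phase-out range, leaving 24,250/50,000 of the credit: $9,800 × 24,250/50,000 = $4,753.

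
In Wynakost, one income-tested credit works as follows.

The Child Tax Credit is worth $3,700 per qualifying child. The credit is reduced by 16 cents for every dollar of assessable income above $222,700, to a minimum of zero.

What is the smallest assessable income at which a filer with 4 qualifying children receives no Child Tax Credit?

Full credit = 4 × $3,700 = $14,800.
The credit falls by 16% of each dollar above $222,700, so it reaches zero when the excess is $14,800 / 16% = $92,500: income = $222,700 + $92,500 = $315,200.

$315,200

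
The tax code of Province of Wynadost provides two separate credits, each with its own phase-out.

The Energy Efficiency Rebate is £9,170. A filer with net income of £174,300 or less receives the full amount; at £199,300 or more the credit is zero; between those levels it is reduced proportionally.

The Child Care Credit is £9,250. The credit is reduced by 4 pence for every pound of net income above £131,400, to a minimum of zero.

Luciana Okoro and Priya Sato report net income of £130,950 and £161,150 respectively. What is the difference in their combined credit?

Luciana (£130,950): Energy Efficiency Rebate: £130,950 is at or below the £174,300 threshold, so the full £9,170 applies. Child Care Credit: £130,950 is at or below the £131,400 threshold, so the full £9,250 applies. total £9,170 + £9,250 = £18,420
Priya (£161,150): Energy Efficiency Rebate: £161,150 is at or below the £174,300 threshold, so the full £9,170 applies. Child Care Credit: 4% of the £29,750 excess over £131,400 is £1,190; credit = £9,250 − £1,190 = £8,060. total £9,170 + £8,060 = £17,230
Difference: |£18,420 − £17,230| = £1,190.

£1,190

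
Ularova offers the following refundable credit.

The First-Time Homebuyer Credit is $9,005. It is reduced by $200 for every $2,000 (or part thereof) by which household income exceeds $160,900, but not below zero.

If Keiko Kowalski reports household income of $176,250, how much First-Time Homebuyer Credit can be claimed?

First-Time Homebuyer Credit: income exceeds $160,900 by $15,350, which is 8 full-or-partial $2,000 increments; reduction = 8 × $200 = $1,600, leaving $7,405.

$7,405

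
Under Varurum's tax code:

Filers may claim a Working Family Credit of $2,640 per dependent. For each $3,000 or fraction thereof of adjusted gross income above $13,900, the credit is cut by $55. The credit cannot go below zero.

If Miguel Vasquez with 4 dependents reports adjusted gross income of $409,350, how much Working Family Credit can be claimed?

Working Family Credit: base = 4 × $2,640 = $10,560. income exceeds $13,900 by $395,450, which is 132 full-or-partial $3,000 increments; reduction = 132 × $55 = $7,260, leaving $3,300.

$3,300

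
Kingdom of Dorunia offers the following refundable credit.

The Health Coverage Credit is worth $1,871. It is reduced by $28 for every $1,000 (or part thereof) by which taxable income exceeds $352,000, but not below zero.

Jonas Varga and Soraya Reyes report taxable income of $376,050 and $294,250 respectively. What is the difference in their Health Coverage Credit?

$700

Jonas ($376,050): Health Coverage Credit: income exceeds $352,000 by $24,050, which is 25 full-or-partial $1,000 increments; reduction = 25 × $28 = $700, leaving $1,171.
Soraya ($294,250): Health Coverage Credit: $294,250 is at or below the $352,000 threshold, so the full $1,871 applies.
Difference: |$1,171 − $1,871| = $700.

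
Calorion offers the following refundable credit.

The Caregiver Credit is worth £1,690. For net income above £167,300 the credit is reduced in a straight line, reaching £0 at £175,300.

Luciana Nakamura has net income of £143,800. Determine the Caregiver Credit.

£1,690

Caregiver Credit: £143,800 is at or below the £167,300 threshold, so the full £1,690 applies.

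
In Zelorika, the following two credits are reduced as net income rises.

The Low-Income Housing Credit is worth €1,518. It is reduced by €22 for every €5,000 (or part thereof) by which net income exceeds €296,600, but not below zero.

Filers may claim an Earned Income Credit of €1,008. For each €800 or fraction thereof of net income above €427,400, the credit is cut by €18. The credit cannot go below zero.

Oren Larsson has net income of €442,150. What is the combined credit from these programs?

€1,524

Low-Income Housing Credit: income exceeds €296,600 by €145,550, which is 30 full-or-partial €5,000 increments; reduction = 30 × €22 = €660, leaving €858.
Earned Income Credit: income exceeds €427,400 by €14,750, which is 19 full-or-partial €800 increments; reduction = 19 × €18 = €342, leaving €666.
Total: €858 + €666 = €1,524.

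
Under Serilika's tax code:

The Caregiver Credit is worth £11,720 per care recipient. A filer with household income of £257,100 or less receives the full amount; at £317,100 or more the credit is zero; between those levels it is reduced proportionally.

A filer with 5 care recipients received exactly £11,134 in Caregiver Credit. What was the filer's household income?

Full credit = 5 × £11,720 = £58,600.
£11,134 is 11,134/58,600 of the full £58,600, so 47,466/58,600 of the £60,000 range has been used: income = £257,100 + £60,000 × 47,466/58,600 = £305,700.

£305,700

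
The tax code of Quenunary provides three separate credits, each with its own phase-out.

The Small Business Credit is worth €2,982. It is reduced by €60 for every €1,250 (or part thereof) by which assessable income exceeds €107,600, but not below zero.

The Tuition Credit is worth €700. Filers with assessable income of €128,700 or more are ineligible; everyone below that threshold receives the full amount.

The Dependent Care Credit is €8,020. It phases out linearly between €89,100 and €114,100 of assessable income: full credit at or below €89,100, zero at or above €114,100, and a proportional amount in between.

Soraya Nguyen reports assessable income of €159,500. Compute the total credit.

€462

Small Business Credit: income exceeds €107,600 by €51,900, which is 42 full-or-partial €1,250 increments; reduction = 42 × €60 = €2,520, leaving €462.
Tuition Credit: €159,500 meets or exceeds the €128,700 cutoff, so the credit is €0.
Dependent Care Credit: €159,500 is at or above €114,100, so the credit is €0.
Total: €462 + €0 + €0 = €462.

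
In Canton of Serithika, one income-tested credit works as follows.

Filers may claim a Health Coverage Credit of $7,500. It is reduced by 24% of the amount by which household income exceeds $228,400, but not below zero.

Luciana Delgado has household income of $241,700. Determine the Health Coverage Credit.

$4,308

Health Coverage Credit: 24% of the $13,300 excess over $228,400 is $3,192; credit = $7,500 − $3,192 = $4,308.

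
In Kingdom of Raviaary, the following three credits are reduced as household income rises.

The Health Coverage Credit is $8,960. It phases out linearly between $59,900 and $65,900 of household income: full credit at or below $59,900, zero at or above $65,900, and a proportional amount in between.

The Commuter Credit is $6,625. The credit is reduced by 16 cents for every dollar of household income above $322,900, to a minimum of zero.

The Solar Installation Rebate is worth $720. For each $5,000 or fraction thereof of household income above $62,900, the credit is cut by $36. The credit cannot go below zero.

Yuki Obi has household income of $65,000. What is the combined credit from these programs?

$8,653

Health Coverage Credit: $65,000 is $5,100 into a $6,000 phase-out range, leaving 900/6,000 of the credit: $8,960 × 900/6,000 = $1,344.
Commuter Credit: $65,000 is at or below the $322,900 threshold, so the full $6,625 applies.
Solar Installation Rebate: income exceeds $62,900 by $2,100, which is 1 full-or-partial $5,000 increment; reduction = 1 × $36 = $36, leaving $684.
Total: $1,344 + $6,625 + $684 = $8,653.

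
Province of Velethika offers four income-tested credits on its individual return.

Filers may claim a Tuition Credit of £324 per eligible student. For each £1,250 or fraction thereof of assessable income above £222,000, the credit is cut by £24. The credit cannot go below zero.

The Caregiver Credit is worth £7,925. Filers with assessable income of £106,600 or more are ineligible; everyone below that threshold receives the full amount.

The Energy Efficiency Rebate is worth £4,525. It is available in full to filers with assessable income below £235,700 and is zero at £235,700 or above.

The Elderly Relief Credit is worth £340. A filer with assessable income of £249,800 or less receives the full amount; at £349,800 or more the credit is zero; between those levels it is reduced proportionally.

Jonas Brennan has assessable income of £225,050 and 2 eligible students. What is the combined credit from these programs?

£5,441

Tuition Credit: base = 2 × £324 = £648. income exceeds £222,000 by £3,050, which is 3 full-or-partial £1,250 increments; reduction = 3 × £24 = £72, leaving £576.
Caregiver Credit: £225,050 meets or exceeds the £106,600 cutoff, so the credit is £0.
Energy Efficiency Rebate: £225,050 is below the £235,700 cutoff, so the full £4,525 applies.
Elderly Relief Credit: £225,050 is at or below the £249,800 threshold, so the full £340 applies.
Total: £576 + £0 + £4,525 + £340 = £5,441.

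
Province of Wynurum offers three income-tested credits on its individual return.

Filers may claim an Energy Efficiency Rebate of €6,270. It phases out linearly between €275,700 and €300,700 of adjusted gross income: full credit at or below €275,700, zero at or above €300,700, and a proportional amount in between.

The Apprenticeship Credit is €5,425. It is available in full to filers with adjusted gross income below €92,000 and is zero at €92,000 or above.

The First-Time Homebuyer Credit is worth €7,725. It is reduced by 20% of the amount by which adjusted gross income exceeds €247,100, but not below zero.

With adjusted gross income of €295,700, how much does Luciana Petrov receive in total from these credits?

Energy Efficiency Rebate: €295,700 is €20,000 into a €25,000 phase-out range, leaving 5,000/25,000 of the credit: €6,270 × 5,000/25,000 = €1,254.
Apprenticeship Credit: €295,700 meets or exceeds the €92,000 cutoff, so the credit is €0.
First-Time Homebuyer Credit: 20% of the €48,600 excess over €247,100 is €9,720 ≥ base, so the credit is €0.
Total: €1,254 + €0 + €0 = €1,254.

€1,254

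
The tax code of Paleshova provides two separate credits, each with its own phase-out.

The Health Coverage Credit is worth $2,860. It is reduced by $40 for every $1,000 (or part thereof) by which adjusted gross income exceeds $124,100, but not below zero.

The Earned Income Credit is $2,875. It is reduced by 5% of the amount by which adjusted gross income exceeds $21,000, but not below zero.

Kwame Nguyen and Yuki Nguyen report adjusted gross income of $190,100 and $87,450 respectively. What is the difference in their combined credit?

$2,640

Kwame ($190,100): Health Coverage Credit: income exceeds $124,100 by $66,000, which is 66 full-or-partial $1,000 increments; reduction = 66 × $40 = $2,640, leaving $220. Earned Income Credit: 5% of the $169,100 excess over $21,000 is $8,455 ≥ base, so the credit is $0. total $220 + $0 = $220
Yuki ($87,450): Health Coverage Credit: $87,450 is at or below the $124,100 threshold, so the full $2,860 applies. Earned Income Credit: 5% of the $66,450 excess over $21,000 is $3,322.50 ≥ base, so the credit is $0. total $2,860 + $0 = $2,860
Difference: |$220 − $2,860| = $2,640.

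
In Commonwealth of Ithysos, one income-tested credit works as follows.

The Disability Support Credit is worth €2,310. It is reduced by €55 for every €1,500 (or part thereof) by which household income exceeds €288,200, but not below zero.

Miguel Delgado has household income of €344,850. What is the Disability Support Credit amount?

€220

Disability Support Credit: income exceeds €288,200 by €56,650, which is 38 full-or-partial €1,500 increments; reduction = 38 × €55 = €2,090, leaving €220.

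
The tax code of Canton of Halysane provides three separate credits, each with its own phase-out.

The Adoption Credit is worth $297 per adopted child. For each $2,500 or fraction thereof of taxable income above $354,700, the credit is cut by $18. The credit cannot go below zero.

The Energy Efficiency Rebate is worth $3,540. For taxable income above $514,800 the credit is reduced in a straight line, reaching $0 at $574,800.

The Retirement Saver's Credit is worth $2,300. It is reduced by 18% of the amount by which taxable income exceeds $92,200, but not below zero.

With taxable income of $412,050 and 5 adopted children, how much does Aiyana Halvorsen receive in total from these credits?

$4,611

Adoption Credit: base = 5 × $297 = $1,485. income exceeds $354,700 by $57,350, which is 23 full-or-partial $2,500 increments; reduction = 23 × $18 = $414, leaving $1,071.
Energy Efficiency Rebate: $412,050 is at or below the $514,800 threshold, so the full $3,540 applies.
Retirement Saver's Credit: 18% of the $319,850 excess over $92,200 is $57,573 ≥ base, so the credit is $0.
Total: $1,071 + $3,540 + $0 = $4,611.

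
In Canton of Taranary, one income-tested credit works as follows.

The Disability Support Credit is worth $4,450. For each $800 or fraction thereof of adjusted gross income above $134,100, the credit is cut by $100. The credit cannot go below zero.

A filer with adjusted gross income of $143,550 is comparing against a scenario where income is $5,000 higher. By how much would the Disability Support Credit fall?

$700

At $143,550 — income exceeds $134,100 by $9,450, which is 12 full-or-partial $800 increments; reduction = 12 × $100 = $1,200, leaving $3,250.
At $148,550 — income exceeds $134,100 by $14,450, which is 19 full-or-partial $800 increments; reduction = 19 × $100 = $1,900, leaving $2,550.
Lost: $3,250 − $2,550 = $700.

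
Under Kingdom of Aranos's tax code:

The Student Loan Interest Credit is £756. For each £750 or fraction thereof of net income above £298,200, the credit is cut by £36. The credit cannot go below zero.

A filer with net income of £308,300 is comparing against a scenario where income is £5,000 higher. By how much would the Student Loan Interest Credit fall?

£252

At £308,300 — income exceeds £298,200 by £10,100, which is 14 full-or-partial £750 increments; reduction = 14 × £36 = £504, leaving £252.
At £313,300 — income exceeds £298,200 by £15,100 → 21 increments × £36 = £756 ≥ base, so the credit is £0.
Lost: £252 − £0 = £252.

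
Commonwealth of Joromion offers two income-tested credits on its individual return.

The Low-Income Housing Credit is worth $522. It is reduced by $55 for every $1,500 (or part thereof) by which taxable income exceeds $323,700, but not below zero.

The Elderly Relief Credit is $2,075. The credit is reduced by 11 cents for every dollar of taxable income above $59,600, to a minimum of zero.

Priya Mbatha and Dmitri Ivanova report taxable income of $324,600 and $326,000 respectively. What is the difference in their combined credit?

$55

Priya ($324,600): Low-Income Housing Credit: income exceeds $323,700 by $900, which is 1 full-or-partial $1,500 increment; reduction = 1 × $55 = $55, leaving $467. Elderly Relief Credit: 11% of the $265,000 excess over $59,600 is $29,150 ≥ base, so the credit is $0. total $467 + $0 = $467
Dmitri ($326,000): Low-Income Housing Credit: income exceeds $323,700 by $2,300, which is 2 full-or-partial $1,500 increments; reduction = 2 × $55 = $110, leaving $412. Elderly Relief Credit: 11% of the $266,400 excess over $59,600 is $29,304 ≥ base, so the credit is $0. total $412 + $0 = $412
Difference: |$467 − $412| = $55.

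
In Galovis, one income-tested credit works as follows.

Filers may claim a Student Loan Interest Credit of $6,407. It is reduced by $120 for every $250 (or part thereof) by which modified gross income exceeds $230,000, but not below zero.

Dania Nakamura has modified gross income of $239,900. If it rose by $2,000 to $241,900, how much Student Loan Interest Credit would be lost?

At $239,900 — income exceeds $230,000 by $9,900, which is 40 full-or-partial $250 increments; reduction = 40 × $120 = $4,800, leaving $1,607.
At $241,900 — income exceeds $230,000 by $11,900, which is 48 full-or-partial $250 increments; reduction = 48 × $120 = $5,760, leaving $647.
Lost: $1,607 − $647 = $960.

$960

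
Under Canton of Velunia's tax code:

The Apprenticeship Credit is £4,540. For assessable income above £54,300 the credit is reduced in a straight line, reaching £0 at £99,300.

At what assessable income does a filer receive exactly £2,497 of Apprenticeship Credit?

£2,497 is 2,497/4,540 of the full £4,540, so 2,043/4,540 of the £45,000 range has been used: income = £54,300 + £45,000 × 2,043/4,540 = £74,550.

£74,550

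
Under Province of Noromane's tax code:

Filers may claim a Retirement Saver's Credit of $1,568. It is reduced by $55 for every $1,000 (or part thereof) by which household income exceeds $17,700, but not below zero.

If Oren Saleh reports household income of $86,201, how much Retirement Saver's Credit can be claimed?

$0

Retirement Saver's Credit: income exceeds $17,700 by $68,501 → 69 increments × $55 = $3,795 ≥ base, so the credit is $0.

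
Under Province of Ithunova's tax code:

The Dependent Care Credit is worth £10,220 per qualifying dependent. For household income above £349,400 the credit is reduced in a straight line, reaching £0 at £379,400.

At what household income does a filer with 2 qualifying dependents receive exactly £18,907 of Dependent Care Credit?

Full credit = 2 × £10,220 = £20,440.
£18,907 is 18,907/20,440 of the full £20,440, so 1,533/20,440 of the £30,000 range has been used: income = £349,400 + £30,000 × 1,533/20,440 = £351,650.

£351,650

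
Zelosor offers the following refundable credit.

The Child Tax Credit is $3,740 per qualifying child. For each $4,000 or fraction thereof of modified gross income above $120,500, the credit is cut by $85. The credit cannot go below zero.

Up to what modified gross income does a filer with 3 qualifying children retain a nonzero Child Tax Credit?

$644,500

Full credit = 3 × $3,740 = $11,220.
After 131 increments the reduction is 131 × $85 = $11,135, leaving $85; one more increment wipes it out. Increment 131 ends at excess 131 × $4,000 = $524,000, so the highest qualifying income is $120,500 + $524,000 = $644,500.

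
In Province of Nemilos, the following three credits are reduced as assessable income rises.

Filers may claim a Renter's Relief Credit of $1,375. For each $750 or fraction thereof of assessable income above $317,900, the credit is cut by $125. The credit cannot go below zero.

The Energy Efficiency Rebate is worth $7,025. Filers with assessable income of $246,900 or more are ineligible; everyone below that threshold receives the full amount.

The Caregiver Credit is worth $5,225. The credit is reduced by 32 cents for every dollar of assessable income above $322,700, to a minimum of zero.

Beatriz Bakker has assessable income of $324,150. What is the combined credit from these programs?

$5,011

Renter's Relief Credit: income exceeds $317,900 by $6,250, which is 9 full-or-partial $750 increments; reduction = 9 × $125 = $1,125, leaving $250.
Energy Efficiency Rebate: $324,150 meets or exceeds the $246,900 cutoff, so the credit is $0.
Caregiver Credit: 32% of the $1,450 excess over $322,700 is $464; credit = $5,225 − $464 = $4,761.
Total: $250 + $0 + $4,761 = $5,011.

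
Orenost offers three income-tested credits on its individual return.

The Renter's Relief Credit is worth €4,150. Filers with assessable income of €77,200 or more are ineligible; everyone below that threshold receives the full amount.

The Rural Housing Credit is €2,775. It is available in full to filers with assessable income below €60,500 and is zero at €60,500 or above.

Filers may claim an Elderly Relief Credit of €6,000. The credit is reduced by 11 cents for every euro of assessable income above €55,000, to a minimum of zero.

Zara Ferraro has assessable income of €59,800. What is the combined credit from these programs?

Renter's Relief Credit: €59,800 is below the €77,200 cutoff, so the full €4,150 applies.
Rural Housing Credit: €59,800 is below the €60,500 cutoff, so the full €2,775 applies.
Elderly Relief Credit: 11% of the €4,800 excess over €55,000 is €528; credit = €6,000 − €528 = €5,472.
Total: €4,150 + €2,775 + €5,472 = €12,397.

€12,397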